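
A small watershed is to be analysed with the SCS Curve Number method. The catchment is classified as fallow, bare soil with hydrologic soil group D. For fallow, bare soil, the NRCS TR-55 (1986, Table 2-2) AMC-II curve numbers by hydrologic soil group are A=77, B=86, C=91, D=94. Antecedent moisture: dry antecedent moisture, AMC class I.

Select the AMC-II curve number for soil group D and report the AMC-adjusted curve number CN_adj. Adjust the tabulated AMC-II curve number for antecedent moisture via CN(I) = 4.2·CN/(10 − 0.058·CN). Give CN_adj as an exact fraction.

CN_adj = 32900/379 ≈ 86.807

NRCS table: fallow, bare soil, soil group D → CN(II) = 94
CN(I) from CN(II)=94: (4.2·94)/(10 − 0.058·94) = 32900/379 ≈ 86.807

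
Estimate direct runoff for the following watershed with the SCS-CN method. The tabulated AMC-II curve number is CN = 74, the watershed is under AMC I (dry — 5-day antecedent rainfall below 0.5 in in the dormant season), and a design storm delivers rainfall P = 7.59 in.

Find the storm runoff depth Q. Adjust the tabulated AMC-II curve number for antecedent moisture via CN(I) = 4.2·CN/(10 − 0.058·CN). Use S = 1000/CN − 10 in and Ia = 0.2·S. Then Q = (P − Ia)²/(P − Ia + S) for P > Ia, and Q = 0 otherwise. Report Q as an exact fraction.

Q = 211363626049/86227031100 in ≈ 2.451 in

Dry (AMC I): CN(I) = 4.2·74/(10 − 0.058·74) = (1554/5)/(1427/250) = 77700/1427 ≈ 54.450
Retention S: 1000/CN − 10 with CN=54.450 → S = 6500/777 ≈ 8.366 in
Ia = 0.2·(6500/777) = 1300/777 in ≈ 1.673 in
Excess rainfall: 7.590 − 1.673 = 5.917 in; P > Ia so Q > 0
Q = (459743/77700)²/((459743/77700) + 6500/777) = (211363626049/6037290000)/(1109743/77700) = 211363626049/86227031100 in ≈ 2.451 in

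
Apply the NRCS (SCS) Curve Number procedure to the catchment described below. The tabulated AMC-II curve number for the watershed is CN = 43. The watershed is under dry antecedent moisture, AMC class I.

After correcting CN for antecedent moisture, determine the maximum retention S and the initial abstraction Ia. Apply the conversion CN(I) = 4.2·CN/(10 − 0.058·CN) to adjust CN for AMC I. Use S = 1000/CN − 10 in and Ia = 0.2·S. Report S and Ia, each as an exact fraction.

Dry (AMC I): CN(I) = 4.2·43/(10 − 0.058·43) = (903/5)/(3753/500) = 30100/1251 ≈ 24.061
Max retention: S = 1000/(30100/1251) − 10 = 9500/301 in (≈ 31.561 in)
Initial abstraction Ia = S/5 = (9500/301)/5 = 1900/301 ≈ 6.312 in

S = 9500/301 in ≈ 31.561 in; Ia = 1900/301 in ≈ 6.312 in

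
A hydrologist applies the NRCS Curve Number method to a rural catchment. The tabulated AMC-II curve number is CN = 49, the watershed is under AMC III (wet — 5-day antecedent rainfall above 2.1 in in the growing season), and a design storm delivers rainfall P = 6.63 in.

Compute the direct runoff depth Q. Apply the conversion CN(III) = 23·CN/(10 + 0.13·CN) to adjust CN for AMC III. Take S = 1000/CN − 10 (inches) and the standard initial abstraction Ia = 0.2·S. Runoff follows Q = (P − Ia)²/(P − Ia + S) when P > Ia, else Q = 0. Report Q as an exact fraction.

CN(III) from CN(II)=49: (23·49)/(10 + 0.13·49) = 112700/1637 ≈ 68.845
S = 1000/(112700/1637) − 10 = 5100/1127 in ≈ 4.525 in
Ia = 0.2·(5100/1127) = 1020/1127 in ≈ 0.905 in
Excess rainfall: 6.630 − 0.905 = 5.725 in; P > Ia so Q > 0
Q: (645201/112700)² ÷ (1155201/112700) = 8162437851/2552767700 in (≈ 3.197 in)

Q = 8162437851/2552767700 in ≈ 3.197 in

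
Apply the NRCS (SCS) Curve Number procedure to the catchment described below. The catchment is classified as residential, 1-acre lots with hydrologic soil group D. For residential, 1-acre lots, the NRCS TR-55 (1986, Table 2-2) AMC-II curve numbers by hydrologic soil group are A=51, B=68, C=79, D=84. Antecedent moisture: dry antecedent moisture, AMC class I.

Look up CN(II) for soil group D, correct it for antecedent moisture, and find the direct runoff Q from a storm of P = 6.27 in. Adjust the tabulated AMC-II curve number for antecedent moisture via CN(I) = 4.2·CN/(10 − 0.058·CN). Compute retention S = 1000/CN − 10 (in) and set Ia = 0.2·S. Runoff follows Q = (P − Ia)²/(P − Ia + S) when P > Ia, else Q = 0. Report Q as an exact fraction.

Q = 55935561049/19249958700 in ≈ 2.906 in

NRCS table: residential, 1-acre lots, soil group D → CN(II) = 84
Dry (AMC I): CN(I) = 4.2·84/(10 − 0.058·84) = (1764/5)/(641/125) = 44100/641 ≈ 68.799
Retention S: 1000/CN − 10 with CN=68.799 → S = 2000/441 ≈ 4.535 in
Initial abstraction Ia = S/5 = (2000/441)/5 = 400/441 ≈ 0.907 in
P − Ia = 6.270 − 0.907 = 236507/44100 ≈ 5.363 in (> 0, runoff occurs)
Runoff Q = (P−Ia)²/(P−Ia+S) = (5.363)²/(5.363+4.535) = 55935561049/19249958700 ≈ 2.906 in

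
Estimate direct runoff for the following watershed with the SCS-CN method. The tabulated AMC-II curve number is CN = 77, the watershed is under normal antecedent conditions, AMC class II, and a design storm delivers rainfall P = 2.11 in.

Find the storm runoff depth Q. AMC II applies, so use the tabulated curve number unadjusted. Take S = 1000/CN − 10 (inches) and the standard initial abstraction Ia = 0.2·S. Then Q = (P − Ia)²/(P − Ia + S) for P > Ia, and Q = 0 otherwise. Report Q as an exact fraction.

Q = 135652609/266781900 in ≈ 0.508 in

CN(II) = 77; AMC II needs no correction.
Max retention: S = 1000/77 − 10 = 230/77 in (≈ 2.987 in)
Ia = 0.2S: 0.2·2.987 = 0.597 in (exactly 46/77)
Since P=2.110 > Ia=0.597: effective rainfall P−Ia = 11647/7700 in
Q: (11647/7700)² ÷ (34647/7700) = 135652609/266781900 in (≈ 0.508 in)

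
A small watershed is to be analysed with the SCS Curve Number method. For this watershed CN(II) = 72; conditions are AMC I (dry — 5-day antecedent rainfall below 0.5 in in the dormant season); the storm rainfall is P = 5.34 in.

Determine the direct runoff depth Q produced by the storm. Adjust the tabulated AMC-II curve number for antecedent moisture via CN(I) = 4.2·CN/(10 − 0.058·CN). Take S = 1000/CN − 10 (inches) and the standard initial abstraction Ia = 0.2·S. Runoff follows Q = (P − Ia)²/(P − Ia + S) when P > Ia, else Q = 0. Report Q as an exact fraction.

Q = 22174681/23232150 in ≈ 0.954 in

Dry (AMC I): CN(I) = 4.2·72/(10 − 0.058·72) = (1512/5)/(728/125) = 675/13 ≈ 51.923
Max retention: S = 1000/(675/13) − 10 = 250/27 in (≈ 9.259 in)
Ia = 0.2S: 0.2·9.259 = 1.852 in (exactly 50/27)
Since P=5.340 > Ia=1.852: effective rainfall P−Ia = 4709/1350 in
Runoff Q = (P−Ia)²/(P−Ia+S) = (3.488)²/(3.488+9.259) = 22174681/23232150 ≈ 0.954 in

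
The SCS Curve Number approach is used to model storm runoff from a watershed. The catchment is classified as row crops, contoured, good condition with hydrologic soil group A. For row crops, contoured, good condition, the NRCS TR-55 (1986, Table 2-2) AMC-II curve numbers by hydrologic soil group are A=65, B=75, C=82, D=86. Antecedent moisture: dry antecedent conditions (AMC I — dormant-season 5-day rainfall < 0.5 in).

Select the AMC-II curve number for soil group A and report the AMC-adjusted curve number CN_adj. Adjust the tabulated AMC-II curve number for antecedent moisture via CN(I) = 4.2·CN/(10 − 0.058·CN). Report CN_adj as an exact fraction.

CN_adj = 3900/89 ≈ 43.820

NRCS table: row crops, contoured, good condition, soil group A → CN(II) = 65
Dry (AMC I): CN(I) = 4.2·65/(10 − 0.058·65) = 273/(623/100) = 3900/89 ≈ 43.820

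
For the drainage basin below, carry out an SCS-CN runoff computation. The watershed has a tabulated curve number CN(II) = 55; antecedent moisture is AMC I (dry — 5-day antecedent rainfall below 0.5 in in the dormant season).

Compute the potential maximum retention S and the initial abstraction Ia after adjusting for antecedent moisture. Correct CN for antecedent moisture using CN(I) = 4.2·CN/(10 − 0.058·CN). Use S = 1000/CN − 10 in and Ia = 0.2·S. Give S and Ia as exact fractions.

S = 1500/77 in ≈ 19.481 in; Ia = 300/77 in ≈ 3.896 in

Adjust CN=55 to AMC I: 4.2·55/(10 − 0.058·55) → 231 ÷ (681/100) = 7700/227 ≈ 33.921
Retention S: 1000/CN − 10 with CN=33.921 → S = 1500/77 ≈ 19.481 in
Ia = 0.2·(1500/77) = 300/77 in ≈ 3.896 in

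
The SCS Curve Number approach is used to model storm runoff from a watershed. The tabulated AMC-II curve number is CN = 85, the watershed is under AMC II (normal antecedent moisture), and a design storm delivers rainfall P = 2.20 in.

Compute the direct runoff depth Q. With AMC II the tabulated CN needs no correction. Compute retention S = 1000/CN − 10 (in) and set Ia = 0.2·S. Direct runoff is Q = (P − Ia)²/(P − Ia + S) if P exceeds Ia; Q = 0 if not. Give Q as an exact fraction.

Q = 24649/26095 in ≈ 0.945 in

CN(II) = 85; AMC II needs no correction.
Max retention: S = 1000/85 − 10 = 30/17 in (≈ 1.765 in)
Initial abstraction Ia = S/5 = (30/17)/5 = 6/17 ≈ 0.353 in
P − Ia = 2.200 − 0.353 = 157/85 ≈ 1.847 in (> 0, runoff occurs)
Q: (157/85)² ÷ (307/85) = 24649/26095 in (≈ 0.945 in)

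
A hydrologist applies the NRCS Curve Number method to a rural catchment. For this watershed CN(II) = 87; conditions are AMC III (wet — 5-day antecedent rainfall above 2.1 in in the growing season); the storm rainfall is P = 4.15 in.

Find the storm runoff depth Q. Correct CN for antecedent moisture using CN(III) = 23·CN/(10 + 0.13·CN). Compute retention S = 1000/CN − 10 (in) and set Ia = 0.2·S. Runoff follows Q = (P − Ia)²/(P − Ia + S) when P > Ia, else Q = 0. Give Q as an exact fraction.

Q = 25883339689/7479057660 in ≈ 3.461 in

CN(III) from CN(II)=87: (23·87)/(10 + 0.13·87) = 200100/2131 ≈ 93.900
S = 1000/(200100/2131) − 10 = 1300/2001 in ≈ 0.650 in
Initial abstraction Ia = S/5 = (1300/2001)/5 = 260/2001 ≈ 0.130 in
P − Ia = 4.150 − 0.130 = 160883/40020 ≈ 4.020 in (> 0, runoff occurs)
Runoff Q = (P−Ia)²/(P−Ia+S) = (4.020)²/(4.020+0.650) = 25883339689/7479057660 ≈ 3.461 in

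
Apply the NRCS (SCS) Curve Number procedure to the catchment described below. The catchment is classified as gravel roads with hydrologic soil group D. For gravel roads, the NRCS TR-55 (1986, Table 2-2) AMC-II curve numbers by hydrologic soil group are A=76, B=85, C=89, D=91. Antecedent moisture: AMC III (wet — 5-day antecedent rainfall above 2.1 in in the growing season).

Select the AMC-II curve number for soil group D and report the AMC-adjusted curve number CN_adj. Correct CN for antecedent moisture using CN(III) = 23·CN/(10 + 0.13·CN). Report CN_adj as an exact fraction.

NRCS table: gravel roads, soil group D → CN(II) = 91
CN(III) from CN(II)=91: (23·91)/(10 + 0.13·91) = 209300/2183 ≈ 95.877

CN_adj = 209300/2183 ≈ 95.877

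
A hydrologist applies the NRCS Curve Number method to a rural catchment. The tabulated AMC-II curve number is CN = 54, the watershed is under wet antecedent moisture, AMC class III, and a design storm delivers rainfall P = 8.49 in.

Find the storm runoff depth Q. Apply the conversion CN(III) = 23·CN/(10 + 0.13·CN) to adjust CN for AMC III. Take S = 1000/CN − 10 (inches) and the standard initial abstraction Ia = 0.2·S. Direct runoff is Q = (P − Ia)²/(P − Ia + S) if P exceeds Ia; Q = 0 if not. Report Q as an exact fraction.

CN(III) from CN(II)=54: (23·54)/(10 + 0.13·54) = 2700/37 ≈ 72.973
Retention S: 1000/CN − 10 with CN=72.973 → S = 100/27 ≈ 3.704 in
Ia = 0.2·(100/27) = 20/27 in ≈ 0.741 in
Since P=8.490 > Ia=0.741: effective rainfall P−Ia = 20923/2700 in
Runoff Q = (P−Ia)²/(P−Ia+S) = (7.749)²/(7.749+3.704) = 437771929/83492100 ≈ 5.243 in

Q = 437771929/83492100 in ≈ 5.243 in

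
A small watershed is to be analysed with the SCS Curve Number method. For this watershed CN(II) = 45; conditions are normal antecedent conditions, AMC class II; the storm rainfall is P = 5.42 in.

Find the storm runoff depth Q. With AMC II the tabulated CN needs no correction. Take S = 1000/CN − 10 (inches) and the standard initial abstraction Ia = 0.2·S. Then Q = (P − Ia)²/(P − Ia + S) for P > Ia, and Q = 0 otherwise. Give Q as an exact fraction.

Q = 1792921/3077550 in ≈ 0.583 in

CN(II) = 45; AMC II needs no correction.
Max retention: S = 1000/45 − 10 = 110/9 in (≈ 12.222 in)
Ia = 0.2S: 0.2·12.222 = 2.444 in (exactly 22/9)
Excess rainfall: 5.420 − 2.444 = 2.976 in; P > Ia so Q > 0
Q = (1339/450)²/((1339/450) + 110/9) = (1792921/202500)/(6839/450) = 1792921/3077550 in ≈ 0.583 in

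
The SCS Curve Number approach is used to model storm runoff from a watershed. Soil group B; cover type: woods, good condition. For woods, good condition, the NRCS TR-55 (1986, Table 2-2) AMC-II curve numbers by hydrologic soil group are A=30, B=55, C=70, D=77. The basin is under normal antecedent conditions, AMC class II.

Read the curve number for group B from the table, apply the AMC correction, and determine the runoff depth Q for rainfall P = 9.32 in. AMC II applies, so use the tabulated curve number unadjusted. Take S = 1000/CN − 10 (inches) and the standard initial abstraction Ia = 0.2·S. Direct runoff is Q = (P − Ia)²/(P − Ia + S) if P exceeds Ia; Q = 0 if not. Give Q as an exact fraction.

Q = 4464769/1199825 in ≈ 3.721 in

NRCS table: woods, good condition, soil group B → CN(II) = 55
AMC II — tabulated CN = 55 applies directly.
Max retention: S = 1000/55 − 10 = 90/11 in (≈ 8.182 in)
Ia = 0.2S: 0.2·8.182 = 1.636 in (exactly 18/11)
Excess rainfall: 9.320 − 1.636 = 7.684 in; P > Ia so Q > 0
Q = (2113/275)²/((2113/275) + 90/11) = (4464769/75625)/(4363/275) = 4464769/1199825 in ≈ 3.721 in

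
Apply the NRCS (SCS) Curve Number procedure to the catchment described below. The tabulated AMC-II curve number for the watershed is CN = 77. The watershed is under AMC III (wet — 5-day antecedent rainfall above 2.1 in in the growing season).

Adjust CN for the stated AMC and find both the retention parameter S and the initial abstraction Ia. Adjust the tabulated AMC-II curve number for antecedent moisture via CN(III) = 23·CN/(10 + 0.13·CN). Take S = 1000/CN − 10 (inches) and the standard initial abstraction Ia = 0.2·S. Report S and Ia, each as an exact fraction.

Wet (AMC III): CN(III) = 23·77/(10 + 0.13·77) = 1771/(2001/100) = 7700/87 ≈ 88.506
S = 1000/(7700/87) − 10 = 100/77 in ≈ 1.299 in
Ia = 0.2S: 0.2·1.299 = 0.260 in (exactly 20/77)

S = 100/77 in ≈ 1.299 in; Ia = 20/77 in ≈ 0.260 in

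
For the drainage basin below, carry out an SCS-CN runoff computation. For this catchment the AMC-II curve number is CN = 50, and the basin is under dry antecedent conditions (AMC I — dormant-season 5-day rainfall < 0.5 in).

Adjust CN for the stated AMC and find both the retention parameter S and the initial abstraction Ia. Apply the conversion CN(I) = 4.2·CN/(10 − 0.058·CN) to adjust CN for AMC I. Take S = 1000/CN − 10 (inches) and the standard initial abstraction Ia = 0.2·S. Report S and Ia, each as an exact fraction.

S = 500/21 in ≈ 23.810 in; Ia = 100/21 in ≈ 4.762 in

Dry (AMC I): CN(I) = 4.2·50/(10 − 0.058·50) = 210/(71/10) = 2100/71 ≈ 29.577
S = 1000/(2100/71) − 10 = 500/21 in ≈ 23.810 in
Ia = 0.2·(500/21) = 100/21 in ≈ 4.762 in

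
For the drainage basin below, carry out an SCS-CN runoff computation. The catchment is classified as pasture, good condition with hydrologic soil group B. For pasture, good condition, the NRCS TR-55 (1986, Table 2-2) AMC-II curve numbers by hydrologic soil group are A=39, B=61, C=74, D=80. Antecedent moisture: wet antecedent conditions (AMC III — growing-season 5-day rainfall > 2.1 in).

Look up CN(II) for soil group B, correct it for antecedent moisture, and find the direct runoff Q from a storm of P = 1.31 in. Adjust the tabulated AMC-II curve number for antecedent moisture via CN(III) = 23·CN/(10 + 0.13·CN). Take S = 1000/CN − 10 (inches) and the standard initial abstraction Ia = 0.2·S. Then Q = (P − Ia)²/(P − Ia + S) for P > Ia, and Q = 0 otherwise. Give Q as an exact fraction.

Q = 11192158849/69559757900 in ≈ 0.161 in

NRCS table: pasture, good condition, soil group B → CN(II) = 61
Adjust CN=61 to AMC III: 23·61/(10 + 0.13·61) → 1403 ÷ (1793/100) = 140300/1793 ≈ 78.249
S = 1000/(140300/1793) − 10 = 3900/1403 in ≈ 2.780 in
Initial abstraction Ia = S/5 = (3900/1403)/5 = 780/1403 ≈ 0.556 in
P − Ia = 1.310 − 0.556 = 105793/140300 ≈ 0.754 in (> 0, runoff occurs)
Q = (105793/140300)²/((105793/140300) + 3900/1403) = (11192158849/19684090000)/(495793/140300) = 11192158849/69559757900 in ≈ 0.161 in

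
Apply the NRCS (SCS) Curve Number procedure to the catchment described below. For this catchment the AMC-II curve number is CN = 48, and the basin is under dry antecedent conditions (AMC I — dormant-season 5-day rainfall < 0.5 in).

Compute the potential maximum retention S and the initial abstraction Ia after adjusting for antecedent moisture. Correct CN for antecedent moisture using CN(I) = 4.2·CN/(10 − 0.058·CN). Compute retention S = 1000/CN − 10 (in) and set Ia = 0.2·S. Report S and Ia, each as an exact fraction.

S = 1625/63 in ≈ 25.794 in; Ia = 325/63 in ≈ 5.159 in

Adjust CN=48 to AMC I: 4.2·48/(10 − 0.058·48) → (1008/5) ÷ (902/125) = 12600/451 ≈ 27.938
S = 1000/(12600/451) − 10 = 1625/63 in ≈ 25.794 in
Initial abstraction Ia = S/5 = (1625/63)/5 = 325/63 ≈ 5.159 in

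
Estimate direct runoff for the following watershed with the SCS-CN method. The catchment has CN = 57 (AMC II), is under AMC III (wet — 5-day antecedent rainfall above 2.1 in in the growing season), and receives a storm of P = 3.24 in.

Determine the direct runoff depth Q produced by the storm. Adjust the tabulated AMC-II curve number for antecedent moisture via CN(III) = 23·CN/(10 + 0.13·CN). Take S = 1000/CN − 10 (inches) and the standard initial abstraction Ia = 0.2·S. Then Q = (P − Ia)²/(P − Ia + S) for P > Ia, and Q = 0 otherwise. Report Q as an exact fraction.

Adjust CN=57 to AMC III: 23·57/(10 + 0.13·57) → 1311 ÷ (1741/100) = 131100/1741 ≈ 75.302
Max retention: S = 1000/(131100/1741) − 10 = 4300/1311 in (≈ 3.280 in)
Ia = 0.2S: 0.2·3.280 = 0.656 in (exactly 860/1311)
P − Ia = 3.240 − 0.656 = 84691/32775 ≈ 2.584 in (> 0, runoff occurs)
Q: (84691/32775)² ÷ (192191/32775) = 7172565481/6299060025 in (≈ 1.139 in)

Q = 7172565481/6299060025 in ≈ 1.139 in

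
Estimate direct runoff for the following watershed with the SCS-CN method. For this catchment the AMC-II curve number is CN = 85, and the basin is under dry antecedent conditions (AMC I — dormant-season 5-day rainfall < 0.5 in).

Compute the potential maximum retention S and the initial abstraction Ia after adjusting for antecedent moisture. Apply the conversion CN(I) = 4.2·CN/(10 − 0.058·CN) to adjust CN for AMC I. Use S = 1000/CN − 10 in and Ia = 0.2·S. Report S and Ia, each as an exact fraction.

S = 500/119 in ≈ 4.202 in; Ia = 100/119 in ≈ 0.840 in

CN(I) from CN(II)=85: (4.2·85)/(10 − 0.058·85) = 11900/169 ≈ 70.414
Max retention: S = 1000/(11900/169) − 10 = 500/119 in (≈ 4.202 in)
Ia = 0.2·(500/119) = 100/119 in ≈ 0.840 in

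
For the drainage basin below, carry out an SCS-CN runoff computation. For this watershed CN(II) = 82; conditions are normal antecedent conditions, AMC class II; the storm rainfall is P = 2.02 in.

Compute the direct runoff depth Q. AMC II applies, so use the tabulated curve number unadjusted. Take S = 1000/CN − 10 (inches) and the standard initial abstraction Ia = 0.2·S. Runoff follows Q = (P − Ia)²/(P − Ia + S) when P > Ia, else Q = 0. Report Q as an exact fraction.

Average conditions: CN = 82 (no AMC adjustment).
Retention S: 1000/CN − 10 with CN=82.000 → S = 90/41 ≈ 2.195 in
Initial abstraction Ia = S/5 = (90/41)/5 = 18/41 ≈ 0.439 in
P − Ia = 2.020 − 0.439 = 3241/2050 ≈ 1.581 in (> 0, runoff occurs)
Q: (3241/2050)² ÷ (7741/2050) = 10504081/15869050 in (≈ 0.662 in)

Q = 10504081/15869050 in ≈ 0.662 in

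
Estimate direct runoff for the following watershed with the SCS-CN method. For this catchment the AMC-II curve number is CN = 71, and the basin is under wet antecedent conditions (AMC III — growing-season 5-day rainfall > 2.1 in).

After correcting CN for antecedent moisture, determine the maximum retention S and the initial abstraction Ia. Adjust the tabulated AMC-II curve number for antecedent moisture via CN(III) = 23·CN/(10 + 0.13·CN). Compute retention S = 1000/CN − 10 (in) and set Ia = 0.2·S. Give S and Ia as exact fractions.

CN(III) from CN(II)=71: (23·71)/(10 + 0.13·71) = 163300/1923 ≈ 84.919
Max retention: S = 1000/(163300/1923) − 10 = 2900/1633 in (≈ 1.776 in)
Ia = 0.2·(2900/1633) = 580/1633 in ≈ 0.355 in

S = 2900/1633 in ≈ 1.776 in; Ia = 580/1633 in ≈ 0.355 in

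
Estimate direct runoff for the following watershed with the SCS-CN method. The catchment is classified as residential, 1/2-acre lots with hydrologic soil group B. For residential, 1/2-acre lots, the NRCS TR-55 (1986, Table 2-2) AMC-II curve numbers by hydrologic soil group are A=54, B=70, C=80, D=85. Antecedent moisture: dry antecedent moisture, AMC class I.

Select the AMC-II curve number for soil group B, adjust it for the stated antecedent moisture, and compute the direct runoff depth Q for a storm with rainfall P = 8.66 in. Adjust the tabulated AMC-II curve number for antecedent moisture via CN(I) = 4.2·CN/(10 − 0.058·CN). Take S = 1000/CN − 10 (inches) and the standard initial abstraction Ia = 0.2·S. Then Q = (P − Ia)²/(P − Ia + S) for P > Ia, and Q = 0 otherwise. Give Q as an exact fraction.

Q = 262991089/100981650 in ≈ 2.604 in

NRCS table: residential, 1/2-acre lots, soil group B → CN(II) = 70
Dry (AMC I): CN(I) = 4.2·70/(10 − 0.058·70) = 294/(297/50) = 4900/99 ≈ 49.495
Retention S: 1000/CN − 10 with CN=49.495 → S = 500/49 ≈ 10.204 in
Initial abstraction Ia = S/5 = (500/49)/5 = 100/49 ≈ 2.041 in
Since P=8.660 > Ia=2.041: effective rainfall P−Ia = 16217/2450 in
Q: (16217/2450)² ÷ (41217/2450) = 262991089/100981650 in (≈ 2.604 in)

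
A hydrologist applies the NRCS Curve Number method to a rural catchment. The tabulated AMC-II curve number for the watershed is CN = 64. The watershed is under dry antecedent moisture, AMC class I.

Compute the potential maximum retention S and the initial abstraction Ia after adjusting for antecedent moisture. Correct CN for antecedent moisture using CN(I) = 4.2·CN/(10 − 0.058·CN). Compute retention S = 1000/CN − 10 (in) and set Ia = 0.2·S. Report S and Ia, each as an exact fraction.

S = 375/28 in ≈ 13.393 in; Ia = 75/28 in ≈ 2.679 in

Dry (AMC I): CN(I) = 4.2·64/(10 − 0.058·64) = (1344/5)/(786/125) = 5600/131 ≈ 42.748
Max retention: S = 1000/(5600/131) − 10 = 375/28 in (≈ 13.393 in)
Ia = 0.2S: 0.2·13.393 = 2.679 in (exactly 75/28)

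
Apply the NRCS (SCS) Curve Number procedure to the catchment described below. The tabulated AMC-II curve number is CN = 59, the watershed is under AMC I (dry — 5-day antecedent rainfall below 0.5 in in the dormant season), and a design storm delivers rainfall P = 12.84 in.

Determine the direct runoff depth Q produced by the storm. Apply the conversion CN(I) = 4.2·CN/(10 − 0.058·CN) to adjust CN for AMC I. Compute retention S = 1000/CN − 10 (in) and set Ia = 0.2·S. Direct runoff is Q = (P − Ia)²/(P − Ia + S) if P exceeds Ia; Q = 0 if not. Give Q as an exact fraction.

Q = 87154257961/25019096025 in ≈ 3.484 in

Dry (AMC I): CN(I) = 4.2·59/(10 − 0.058·59) = (1239/5)/(3289/500) = 123900/3289 ≈ 37.671
S = 1000/(123900/3289) − 10 = 20500/1239 in ≈ 16.546 in
Ia = 0.2S: 0.2·16.546 = 3.309 in (exactly 4100/1239)
Since P=12.840 > Ia=3.309: effective rainfall P−Ia = 295219/30975 in
Runoff Q = (P−Ia)²/(P−Ia+S) = (9.531)²/(9.531+16.546) = 87154257961/25019096025 ≈ 3.484 in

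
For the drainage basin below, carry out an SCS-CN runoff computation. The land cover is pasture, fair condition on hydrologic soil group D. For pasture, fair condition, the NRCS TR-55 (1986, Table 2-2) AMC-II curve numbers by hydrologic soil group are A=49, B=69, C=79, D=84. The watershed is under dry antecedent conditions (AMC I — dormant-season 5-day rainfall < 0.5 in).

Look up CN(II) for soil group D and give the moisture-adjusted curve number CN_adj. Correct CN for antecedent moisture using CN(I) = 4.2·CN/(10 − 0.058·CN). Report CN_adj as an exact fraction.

CN_adj = 44100/641 ≈ 68.799

NRCS table: pasture, fair condition, soil group D → CN(II) = 84
Dry (AMC I): CN(I) = 4.2·84/(10 − 0.058·84) = (1764/5)/(641/125) = 44100/641 ≈ 68.799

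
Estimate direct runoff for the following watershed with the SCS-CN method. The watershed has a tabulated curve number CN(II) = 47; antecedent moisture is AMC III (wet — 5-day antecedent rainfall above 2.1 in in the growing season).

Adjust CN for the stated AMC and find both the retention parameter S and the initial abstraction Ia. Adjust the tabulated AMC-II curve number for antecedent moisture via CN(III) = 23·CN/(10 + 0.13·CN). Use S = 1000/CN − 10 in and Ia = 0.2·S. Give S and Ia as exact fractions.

S = 5300/1081 in ≈ 4.903 in; Ia = 1060/1081 in ≈ 0.981 in

CN(III) from CN(II)=47: (23·47)/(10 + 0.13·47) = 108100/1611 ≈ 67.101
Retention S: 1000/CN − 10 with CN=67.101 → S = 5300/1081 ≈ 4.903 in
Ia = 0.2·(5300/1081) = 1060/1081 in ≈ 0.981 in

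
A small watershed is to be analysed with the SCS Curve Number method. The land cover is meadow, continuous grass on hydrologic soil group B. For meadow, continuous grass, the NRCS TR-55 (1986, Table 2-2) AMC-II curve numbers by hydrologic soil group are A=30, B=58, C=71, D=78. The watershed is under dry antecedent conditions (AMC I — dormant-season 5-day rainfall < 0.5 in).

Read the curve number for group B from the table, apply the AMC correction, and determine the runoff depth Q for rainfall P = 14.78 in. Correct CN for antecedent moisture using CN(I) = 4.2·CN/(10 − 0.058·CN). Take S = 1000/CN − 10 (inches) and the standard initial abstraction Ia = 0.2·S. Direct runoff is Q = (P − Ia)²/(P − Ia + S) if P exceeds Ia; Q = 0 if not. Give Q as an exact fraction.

Q = 269977761/60074950 in ≈ 4.494 in

NRCS table: meadow, continuous grass, soil group B → CN(II) = 58
Dry (AMC I): CN(I) = 4.2·58/(10 − 0.058·58) = (1218/5)/(1659/250) = 2900/79 ≈ 36.709
Retention S: 1000/CN − 10 with CN=36.709 → S = 500/29 ≈ 17.241 in
Ia = 0.2S: 0.2·17.241 = 3.448 in (exactly 100/29)
P − Ia = 14.780 − 3.448 = 16431/1450 ≈ 11.332 in (> 0, runoff occurs)
Q: (16431/1450)² ÷ (41431/1450) = 269977761/60074950 in (≈ 4.494 in)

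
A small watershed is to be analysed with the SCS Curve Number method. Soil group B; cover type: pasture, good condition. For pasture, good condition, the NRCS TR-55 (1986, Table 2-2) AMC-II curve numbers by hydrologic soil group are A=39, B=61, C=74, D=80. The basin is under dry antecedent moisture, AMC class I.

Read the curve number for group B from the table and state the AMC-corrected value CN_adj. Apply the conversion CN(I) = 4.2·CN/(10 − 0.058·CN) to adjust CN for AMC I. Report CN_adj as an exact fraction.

CN_adj = 42700/1077 ≈ 39.647

NRCS table: pasture, good condition, soil group B → CN(II) = 61
Adjust CN=61 to AMC I: 4.2·61/(10 − 0.058·61) → (1281/5) ÷ (3231/500) = 42700/1077 ≈ 39.647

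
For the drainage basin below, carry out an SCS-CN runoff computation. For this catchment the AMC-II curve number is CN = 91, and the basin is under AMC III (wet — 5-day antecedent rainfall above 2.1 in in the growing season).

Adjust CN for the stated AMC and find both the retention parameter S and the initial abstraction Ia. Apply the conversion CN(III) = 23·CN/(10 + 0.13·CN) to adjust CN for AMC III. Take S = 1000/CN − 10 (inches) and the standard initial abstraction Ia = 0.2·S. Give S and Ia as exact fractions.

S = 900/2093 in ≈ 0.430 in; Ia = 180/2093 in ≈ 0.086 in

Adjust CN=91 to AMC III: 23·91/(10 + 0.13·91) → 2093 ÷ (2183/100) = 209300/2183 ≈ 95.877
S = 1000/(209300/2183) − 10 = 900/2093 in ≈ 0.430 in
Initial abstraction Ia = S/5 = (900/2093)/5 = 180/2093 ≈ 0.086 in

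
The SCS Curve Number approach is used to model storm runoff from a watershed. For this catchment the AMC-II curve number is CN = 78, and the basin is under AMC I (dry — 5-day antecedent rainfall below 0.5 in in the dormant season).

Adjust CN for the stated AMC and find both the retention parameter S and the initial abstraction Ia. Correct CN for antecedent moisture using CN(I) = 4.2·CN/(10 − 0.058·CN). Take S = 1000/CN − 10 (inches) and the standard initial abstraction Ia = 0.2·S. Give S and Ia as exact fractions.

Adjust CN=78 to AMC I: 4.2·78/(10 − 0.058·78) → (1638/5) ÷ (1369/250) = 81900/1369 ≈ 59.825
S = 1000/(81900/1369) − 10 = 5500/819 in ≈ 6.716 in
Ia = 0.2S: 0.2·6.716 = 1.343 in (exactly 1100/819)

S = 5500/819 in ≈ 6.716 in; Ia = 1100/819 in ≈ 1.343 in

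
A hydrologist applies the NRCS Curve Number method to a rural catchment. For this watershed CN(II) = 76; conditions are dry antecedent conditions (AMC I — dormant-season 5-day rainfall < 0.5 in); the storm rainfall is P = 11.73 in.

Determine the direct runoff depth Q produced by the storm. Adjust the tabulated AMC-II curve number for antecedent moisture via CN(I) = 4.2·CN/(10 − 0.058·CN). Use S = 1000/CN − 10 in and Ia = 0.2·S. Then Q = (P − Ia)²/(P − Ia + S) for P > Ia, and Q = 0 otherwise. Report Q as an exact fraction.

Q = 18498448081/3138919700 in ≈ 5.893 in

Dry (AMC I): CN(I) = 4.2·76/(10 − 0.058·76) = (1596/5)/(699/125) = 13300/233 ≈ 57.082
Max retention: S = 1000/(13300/233) − 10 = 1000/133 in (≈ 7.519 in)
Ia = 0.2·(1000/133) = 200/133 in ≈ 1.504 in
Since P=11.730 > Ia=1.504: effective rainfall P−Ia = 136009/13300 in
Q = (136009/13300)²/((136009/13300) + 1000/133) = (18498448081/176890000)/(236009/13300) = 18498448081/3138919700 in ≈ 5.893 in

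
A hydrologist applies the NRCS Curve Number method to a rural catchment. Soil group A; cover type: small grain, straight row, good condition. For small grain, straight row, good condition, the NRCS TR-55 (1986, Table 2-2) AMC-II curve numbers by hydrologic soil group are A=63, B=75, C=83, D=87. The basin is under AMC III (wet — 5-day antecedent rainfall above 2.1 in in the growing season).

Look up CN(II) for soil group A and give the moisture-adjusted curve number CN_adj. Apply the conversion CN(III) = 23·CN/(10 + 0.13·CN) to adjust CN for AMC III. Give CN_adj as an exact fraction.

CN_adj = 144900/1819 ≈ 79.659

NRCS table: small grain, straight row, good condition, soil group A → CN(II) = 63
Adjust CN=63 to AMC III: 23·63/(10 + 0.13·63) → 1449 ÷ (1819/100) = 144900/1819 ≈ 79.659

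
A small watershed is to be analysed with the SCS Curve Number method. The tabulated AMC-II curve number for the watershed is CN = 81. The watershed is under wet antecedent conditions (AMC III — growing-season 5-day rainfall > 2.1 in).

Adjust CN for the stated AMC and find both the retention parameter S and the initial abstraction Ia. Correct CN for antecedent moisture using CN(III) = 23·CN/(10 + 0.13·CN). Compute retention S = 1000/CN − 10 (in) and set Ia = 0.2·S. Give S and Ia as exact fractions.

CN(III) from CN(II)=81: (23·81)/(10 + 0.13·81) = 186300/2053 ≈ 90.745
Max retention: S = 1000/(186300/2053) − 10 = 1900/1863 in (≈ 1.020 in)
Initial abstraction Ia = S/5 = (1900/1863)/5 = 380/1863 ≈ 0.204 in

S = 1900/1863 in ≈ 1.020 in; Ia = 380/1863 in ≈ 0.204 in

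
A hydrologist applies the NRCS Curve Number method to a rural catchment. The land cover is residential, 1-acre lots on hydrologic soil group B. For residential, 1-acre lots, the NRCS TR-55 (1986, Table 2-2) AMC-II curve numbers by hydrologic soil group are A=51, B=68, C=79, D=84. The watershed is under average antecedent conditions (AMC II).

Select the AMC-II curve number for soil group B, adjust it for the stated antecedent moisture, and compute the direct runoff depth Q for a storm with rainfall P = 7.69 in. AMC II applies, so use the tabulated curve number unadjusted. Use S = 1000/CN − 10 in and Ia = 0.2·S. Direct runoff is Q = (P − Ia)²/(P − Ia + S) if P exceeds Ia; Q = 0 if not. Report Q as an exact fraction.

NRCS table: residential, 1-acre lots, soil group B → CN(II) = 68
Average conditions: CN = 68 (no AMC adjustment).
Retention S: 1000/CN − 10 with CN=68.000 → S = 80/17 ≈ 4.706 in
Ia = 0.2·(80/17) = 16/17 in ≈ 0.941 in
P − Ia = 7.690 − 0.941 = 11473/1700 ≈ 6.749 in (> 0, runoff occurs)
Runoff Q = (P−Ia)²/(P−Ia+S) = (6.749)²/(6.749+4.706) = 131629729/33104100 ≈ 3.976 in

Q = 131629729/33104100 in ≈ 3.976 in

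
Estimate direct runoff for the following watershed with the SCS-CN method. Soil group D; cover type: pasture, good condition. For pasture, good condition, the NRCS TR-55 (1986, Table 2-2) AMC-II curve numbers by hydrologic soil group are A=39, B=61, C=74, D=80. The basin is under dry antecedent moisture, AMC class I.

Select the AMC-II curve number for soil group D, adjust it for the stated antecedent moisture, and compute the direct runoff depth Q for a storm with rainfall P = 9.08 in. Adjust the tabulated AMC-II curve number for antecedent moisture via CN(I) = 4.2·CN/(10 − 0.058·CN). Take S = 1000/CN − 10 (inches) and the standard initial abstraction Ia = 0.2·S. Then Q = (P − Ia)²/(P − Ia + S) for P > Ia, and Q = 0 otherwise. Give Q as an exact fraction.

Q = 17156164/3815175 in ≈ 4.497 in

NRCS table: pasture, good condition, soil group D → CN(II) = 80
Adjust CN=80 to AMC I: 4.2·80/(10 − 0.058·80) → 336 ÷ (134/25) = 4200/67 ≈ 62.687
Retention S: 1000/CN − 10 with CN=62.687 → S = 125/21 ≈ 5.952 in
Ia = 0.2S: 0.2·5.952 = 1.190 in (exactly 25/21)
P − Ia = 9.080 − 1.190 = 4142/525 ≈ 7.890 in (> 0, runoff occurs)
Q: (4142/525)² ÷ (7267/525) = 17156164/3815175 in (≈ 4.497 in)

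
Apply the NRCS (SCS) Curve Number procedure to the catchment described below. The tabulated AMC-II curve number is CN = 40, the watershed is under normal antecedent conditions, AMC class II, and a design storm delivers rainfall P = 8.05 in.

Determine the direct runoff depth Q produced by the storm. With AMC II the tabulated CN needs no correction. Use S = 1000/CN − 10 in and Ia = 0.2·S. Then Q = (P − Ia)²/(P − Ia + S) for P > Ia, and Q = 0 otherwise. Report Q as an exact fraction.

Average conditions: CN = 40 (no AMC adjustment).
S = 1000/40 − 10 = 15 in ≈ 15.000 in
Ia = 0.2·15 = 3 in ≈ 3.000 in
Since P=8.050 > Ia=3.000: effective rainfall P−Ia = 101/20 in
Q: (101/20)² ÷ (401/20) = 10201/8020 in (≈ 1.272 in)

Q = 10201/8020 in ≈ 1.272 in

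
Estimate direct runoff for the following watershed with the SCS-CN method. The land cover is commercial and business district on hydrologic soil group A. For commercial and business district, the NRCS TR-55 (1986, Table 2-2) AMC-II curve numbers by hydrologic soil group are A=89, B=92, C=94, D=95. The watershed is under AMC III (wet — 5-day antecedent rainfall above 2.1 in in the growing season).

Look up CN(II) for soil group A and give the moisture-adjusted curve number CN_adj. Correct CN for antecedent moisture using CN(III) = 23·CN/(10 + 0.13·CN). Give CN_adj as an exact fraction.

NRCS table: commercial and business district, soil group A → CN(II) = 89
CN(III) from CN(II)=89: (23·89)/(10 + 0.13·89) = 204700/2157 ≈ 94.900

CN_adj = 204700/2157 ≈ 94.900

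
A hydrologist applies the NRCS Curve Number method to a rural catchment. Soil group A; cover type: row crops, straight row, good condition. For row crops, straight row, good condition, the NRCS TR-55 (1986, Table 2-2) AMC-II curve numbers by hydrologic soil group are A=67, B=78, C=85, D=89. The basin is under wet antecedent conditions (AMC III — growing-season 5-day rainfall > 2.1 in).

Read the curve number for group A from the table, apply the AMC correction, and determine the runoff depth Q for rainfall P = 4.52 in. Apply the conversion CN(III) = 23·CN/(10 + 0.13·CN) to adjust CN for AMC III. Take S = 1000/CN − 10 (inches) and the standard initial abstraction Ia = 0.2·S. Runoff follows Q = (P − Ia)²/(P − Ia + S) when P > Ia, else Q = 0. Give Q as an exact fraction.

NRCS table: row crops, straight row, good condition, soil group A → CN(II) = 67
Adjust CN=67 to AMC III: 23·67/(10 + 0.13·67) → 1541 ÷ (1871/100) = 154100/1871 ≈ 82.362
S = 1000/(154100/1871) − 10 = 3300/1541 in ≈ 2.141 in
Initial abstraction Ia = S/5 = (3300/1541)/5 = 660/1541 ≈ 0.428 in
Since P=4.520 > Ia=0.428: effective rainfall P−Ia = 157633/38525 in
Runoff Q = (P−Ia)²/(P−Ia+S) = (4.092)²/(4.092+2.141) = 24848162689/9251123825 ≈ 2.686 in

Q = 24848162689/9251123825 in ≈ 2.686 in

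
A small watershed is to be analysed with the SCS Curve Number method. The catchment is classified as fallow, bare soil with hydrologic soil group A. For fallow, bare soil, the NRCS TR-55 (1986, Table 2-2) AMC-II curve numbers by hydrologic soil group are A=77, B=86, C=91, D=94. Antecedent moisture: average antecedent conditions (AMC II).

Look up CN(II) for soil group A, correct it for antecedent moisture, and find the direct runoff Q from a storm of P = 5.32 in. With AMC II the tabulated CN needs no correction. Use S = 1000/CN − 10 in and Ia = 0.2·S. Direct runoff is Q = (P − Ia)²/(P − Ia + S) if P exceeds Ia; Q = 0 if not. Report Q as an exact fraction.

Q = 82646281/28568925 in ≈ 2.893 in

NRCS table: fallow, bare soil, soil group A → CN(II) = 77
Average conditions: CN = 77 (no AMC adjustment).
S = 1000/77 − 10 = 230/77 in ≈ 2.987 in
Ia = 0.2S: 0.2·2.987 = 0.597 in (exactly 46/77)
Excess rainfall: 5.320 − 0.597 = 4.723 in; P > Ia so Q > 0
Q: (9091/1925)² ÷ (14841/1925) = 82646281/28568925 in (≈ 2.893 in)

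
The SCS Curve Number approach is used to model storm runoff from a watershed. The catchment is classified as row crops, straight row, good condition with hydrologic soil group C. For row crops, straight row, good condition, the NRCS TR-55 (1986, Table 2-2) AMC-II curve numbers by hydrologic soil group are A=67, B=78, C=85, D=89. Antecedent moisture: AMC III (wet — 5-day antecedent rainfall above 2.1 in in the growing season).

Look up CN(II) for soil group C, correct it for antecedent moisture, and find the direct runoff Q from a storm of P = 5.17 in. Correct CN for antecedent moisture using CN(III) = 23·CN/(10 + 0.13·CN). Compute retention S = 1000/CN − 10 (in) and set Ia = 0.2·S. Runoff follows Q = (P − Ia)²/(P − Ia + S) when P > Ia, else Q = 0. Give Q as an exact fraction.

NRCS table: row crops, straight row, good condition, soil group C → CN(II) = 85
Adjust CN=85 to AMC III: 23·85/(10 + 0.13·85) → 1955 ÷ (421/20) = 39100/421 ≈ 92.874
Max retention: S = 1000/(39100/421) − 10 = 300/391 in (≈ 0.767 in)
Initial abstraction Ia = S/5 = (300/391)/5 = 60/391 ≈ 0.153 in
Since P=5.170 > Ia=0.153: effective rainfall P−Ia = 196147/39100 in
Q: (196147/39100)² ÷ (226147/39100) = 38473645609/8842347700 in (≈ 4.351 in)

Q = 38473645609/8842347700 in ≈ 4.351 in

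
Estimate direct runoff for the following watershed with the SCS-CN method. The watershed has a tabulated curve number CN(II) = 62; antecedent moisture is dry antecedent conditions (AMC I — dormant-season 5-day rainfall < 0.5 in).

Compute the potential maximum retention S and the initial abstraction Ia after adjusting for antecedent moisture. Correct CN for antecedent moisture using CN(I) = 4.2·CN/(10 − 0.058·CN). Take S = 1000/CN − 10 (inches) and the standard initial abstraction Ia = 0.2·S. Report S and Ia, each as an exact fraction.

S = 9500/651 in ≈ 14.593 in; Ia = 1900/651 in ≈ 2.919 in

Dry (AMC I): CN(I) = 4.2·62/(10 − 0.058·62) = (1302/5)/(1601/250) = 65100/1601 ≈ 40.662
S = 1000/(65100/1601) − 10 = 9500/651 in ≈ 14.593 in
Initial abstraction Ia = S/5 = (9500/651)/5 = 1900/651 ≈ 2.919 in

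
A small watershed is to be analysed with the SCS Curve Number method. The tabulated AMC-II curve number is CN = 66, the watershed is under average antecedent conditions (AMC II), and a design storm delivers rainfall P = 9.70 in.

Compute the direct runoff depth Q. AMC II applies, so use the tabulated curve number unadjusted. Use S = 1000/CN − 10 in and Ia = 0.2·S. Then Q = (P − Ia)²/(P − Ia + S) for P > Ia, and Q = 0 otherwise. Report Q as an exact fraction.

Q = 8185321/1505130 in ≈ 5.438 in

AMC II — tabulated CN = 66 applies directly.
S = 1000/66 − 10 = 170/33 in ≈ 5.152 in
Ia = 0.2·(170/33) = 34/33 in ≈ 1.030 in
Since P=9.700 > Ia=1.030: effective rainfall P−Ia = 2861/330 in
Q: (2861/330)² ÷ (4561/330) = 8185321/1505130 in (≈ 5.438 in)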